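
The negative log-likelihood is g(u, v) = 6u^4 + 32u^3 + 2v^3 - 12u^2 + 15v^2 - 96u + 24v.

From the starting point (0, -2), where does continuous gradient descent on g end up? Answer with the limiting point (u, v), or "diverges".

g is separable, so gradient descent decouples: u follows -∂g/∂u, v follows -∂g/∂v.
∂g/∂u = 24(u - 1)(u + 1)(u + 4); at u=0 this is -96, so u increases.
∂g/∂v = 6(v + 1)(v + 4); at v=-2 this is -12, so v increases.
u converges to its nearest critical value 1 (a local min of the u-part); v converges to -1. The iterate converges to (1, -1).

(1, -1)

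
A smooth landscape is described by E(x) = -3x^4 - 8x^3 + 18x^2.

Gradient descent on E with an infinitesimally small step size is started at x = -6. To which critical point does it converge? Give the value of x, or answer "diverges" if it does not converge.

diverges

E'(x) = -12x(x - 1)(x + 3), so E'(-6) = 1512.
Gradient descent moves in the -E' direction, i.e. x is decreasing.
There is no critical point below x=-6, and E' keeps the same sign, so the iterate runs off to −∞.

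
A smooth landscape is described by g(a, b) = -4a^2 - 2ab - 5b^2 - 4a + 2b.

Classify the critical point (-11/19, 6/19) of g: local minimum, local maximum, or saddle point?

local maximum

The Hessian of g is constant: H = [[-8, -2], [-2, -10]].
det(H) = (-8)·(-10) − (-2)² = 76.
det(H) > 0 and tr(H) = -18 < 0, so H is negative definite and the point is a local maximum.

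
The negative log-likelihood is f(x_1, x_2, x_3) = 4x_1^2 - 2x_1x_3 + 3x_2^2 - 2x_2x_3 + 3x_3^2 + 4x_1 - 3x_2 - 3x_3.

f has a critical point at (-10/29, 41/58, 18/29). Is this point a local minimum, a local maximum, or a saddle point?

local minimum

The Hessian is constant: H = [[8, 0, -2], [0, 6, -2], [-2, -2, 6]].
Leading principal minors: Δ₁ = 8, Δ₂ = 48, Δ₃ = 232.
All leading minors are positive, so H is positive definite: a local minimum.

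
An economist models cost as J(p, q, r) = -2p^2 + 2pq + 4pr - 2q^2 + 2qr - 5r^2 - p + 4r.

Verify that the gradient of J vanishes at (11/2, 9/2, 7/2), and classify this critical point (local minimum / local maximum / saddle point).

∇J = (-4p + 2q + 4r - 1, 2p - 4q + 2r, 4p + 2q - 10r + 4); substituting (11/2, 9/2, 7/2) gives ∇J = (0, 0, 0), so (11/2, 9/2, 7/2) is indeed a critical point.
The Hessian is constant: H = [[-4, 2, 4], [2, -4, 2], [4, 2, -10]].
Leading principal minors: Δ₁ = -4, Δ₂ = 12, Δ₃ = -8.
The minors alternate sign starting negative (−, +, −), so H is negative definite: a local maximum.

local maximum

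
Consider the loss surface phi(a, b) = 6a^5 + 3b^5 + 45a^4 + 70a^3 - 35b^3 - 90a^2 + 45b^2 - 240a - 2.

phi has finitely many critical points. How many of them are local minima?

4

phi separates as a function of a plus a function of b, so ∇phi=0 decouples.
∂phi/∂a = 30(a - 1)(a + 1)(a + 2)(a + 4) = 0 at a ∈ {-4, -2, -1, 1}; ∂phi/∂b = 15b(b - 2)(b - 1)(b + 3) = 0 at b ∈ {-3, 0, 1, 2}.
The Hessian is diagonal: diag(phi_aa, phi_bb). Second derivatives: phi_aa(-4)=-900, phi_aa(-2)=180, phi_aa(-1)=-180, phi_aa(1)=900; phi_bb(-3)=-900, phi_bb(0)=90, phi_bb(1)=-60, phi_bb(2)=150.
Local minima occur where both diagonal entries positive: (-2, 0), (-2, 2), (1, 0), (1, 2). Count: 4.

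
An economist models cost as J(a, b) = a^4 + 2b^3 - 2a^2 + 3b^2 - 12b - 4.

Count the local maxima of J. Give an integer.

J separates as a function of a plus a function of b, so ∇J=0 decouples.
∂J/∂a = 4a(a - 1)(a + 1) = 0 at a ∈ {-1, 0, 1}; ∂J/∂b = 6(b - 1)(b + 2) = 0 at b ∈ {-2, 1}.
The Hessian is diagonal: diag(J_aa, J_bb). Second derivatives: J_aa(-1)=8, J_aa(0)=-4, J_aa(1)=8; J_bb(-2)=-18, J_bb(1)=18.
Local maxima occur where both diagonal entries negative: (0, -2). Count: 1.

1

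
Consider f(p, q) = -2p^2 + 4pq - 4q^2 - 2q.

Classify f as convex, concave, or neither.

concave

f is quadratic, so its Hessian is the constant matrix H = [[-4, 4], [4, -8]].
det(H) = 16, tr(H) = -12.
det(H) > 0 and tr(H) < 0, so H is negative definite everywhere: concave.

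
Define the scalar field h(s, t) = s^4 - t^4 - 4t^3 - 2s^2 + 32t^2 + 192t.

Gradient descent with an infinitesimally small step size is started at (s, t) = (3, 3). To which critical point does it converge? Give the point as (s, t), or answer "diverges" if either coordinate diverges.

(1, -3)

h is separable, so gradient descent decouples: s follows -∂h/∂s, t follows -∂h/∂t.
∂h/∂s = 4s(s - 1)(s + 1); at s=3 this is 96, so s decreases.
∂h/∂t = -4(t - 4)(t + 3)(t + 4); at t=3 this is 168, so t decreases.
s converges to its nearest critical value 1 (a local min of the s-part); t converges to -3. The iterate converges to (1, -3).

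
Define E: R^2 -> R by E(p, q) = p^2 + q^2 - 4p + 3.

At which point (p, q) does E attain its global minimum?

E(p,q) separates as A(p) + B(q) + 3, so its minimum is min A + min B + 3.
A'(p) = 2p - 4 vanishes at p ∈ {2}; B'(q) = 2q vanishes at q ∈ {0}.
Local minima of A (where A''>0): A(2)=-4. Local minima of B: B(0)=0.
So the global minimum of E is A(2) + B(0) + 3 = -4 + 0 + 3 = -1, attained at (2, 0).

(2, 0)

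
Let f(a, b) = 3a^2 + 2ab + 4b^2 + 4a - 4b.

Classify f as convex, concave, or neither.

f is quadratic, so its Hessian is the constant matrix H = [[6, 2], [2, 8]].
det(H) = 44, tr(H) = 14.
det(H) > 0 and tr(H) > 0, so H is positive definite everywhere: convex.

convex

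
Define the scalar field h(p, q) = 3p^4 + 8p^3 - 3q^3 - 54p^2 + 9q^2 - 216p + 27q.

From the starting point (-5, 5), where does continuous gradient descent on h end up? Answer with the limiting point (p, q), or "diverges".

diverges

h is separable, so gradient descent decouples: p follows -∂h/∂p, q follows -∂h/∂q.
∂h/∂p = 12(p - 3)(p + 2)(p + 3); at p=-5 this is -576, so p increases.
∂h/∂q = -9(q - 3)(q + 1); at q=5 this is -108, so q increases.
The q-coordinate has no critical point in that direction and runs off to infinity.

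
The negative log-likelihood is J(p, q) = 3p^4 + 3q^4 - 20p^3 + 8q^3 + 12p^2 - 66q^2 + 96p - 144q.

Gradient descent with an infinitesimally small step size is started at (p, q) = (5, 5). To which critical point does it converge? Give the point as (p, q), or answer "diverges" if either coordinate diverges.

J is separable, so gradient descent decouples: p follows -∂J/∂p, q follows -∂J/∂q.
∂J/∂p = 12(p - 4)(p - 2)(p + 1); at p=5 this is 216, so p decreases.
∂J/∂q = 12(q - 3)(q + 1)(q + 4); at q=5 this is 1296, so q decreases.
p converges to its nearest critical value 4 (a local min of the p-part); q converges to 3. The iterate converges to (4, 3).

(4, 3)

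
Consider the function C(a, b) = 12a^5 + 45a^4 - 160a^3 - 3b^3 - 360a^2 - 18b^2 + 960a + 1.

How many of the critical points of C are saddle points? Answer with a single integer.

C separates as a function of a plus a function of b, so ∇C=0 decouples.
∂C/∂a = 60(a - 2)(a - 1)(a + 2)(a + 4) = 0 at a ∈ {-4, -2, 1, 2}; ∂C/∂b = -9b(b + 4) = 0 at b ∈ {-4, 0}.
The Hessian is diagonal: diag(C_aa, C_bb). Second derivatives: C_aa(-4)=-3600, C_aa(-2)=1440, C_aa(1)=-900, C_aa(2)=1440; C_bb(-4)=36, C_bb(0)=-36.
Saddle points occur where the two diagonal entries have opposite signs: (-4, -4), (-2, 0), (1, -4), (2, 0). Count: 4.

4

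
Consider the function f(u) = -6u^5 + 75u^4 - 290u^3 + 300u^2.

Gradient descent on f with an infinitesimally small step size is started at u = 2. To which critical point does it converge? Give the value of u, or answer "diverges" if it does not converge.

f'(u) = -30u(u - 5)(u - 4)(u - 1), so f'(2) = -360.
Gradient descent moves in the -f' direction, i.e. u is increasing.
The nearest critical point in that direction is u = 4, where f'' = 360 > 0 (a local minimum). The iterate converges there.

4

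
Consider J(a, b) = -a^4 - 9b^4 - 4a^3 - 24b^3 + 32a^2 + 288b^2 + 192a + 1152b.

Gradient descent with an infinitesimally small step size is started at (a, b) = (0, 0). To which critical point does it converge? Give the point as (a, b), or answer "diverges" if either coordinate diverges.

J is separable, so gradient descent decouples: a follows -∂J/∂a, b follows -∂J/∂b.
∂J/∂a = -4(a - 4)(a + 3)(a + 4); at a=0 this is 192, so a decreases.
∂J/∂b = -36(b - 4)(b + 2)(b + 4); at b=0 this is 1152, so b decreases.
a converges to its nearest critical value -3 (a local min of the a-part); b converges to -2. The iterate converges to (-3, -2).

(-3, -2)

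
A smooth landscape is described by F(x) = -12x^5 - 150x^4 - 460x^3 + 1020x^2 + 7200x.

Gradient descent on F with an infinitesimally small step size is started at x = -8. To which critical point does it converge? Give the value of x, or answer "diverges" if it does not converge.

F'(x) = -60(x - 2)(x + 3)(x + 4)(x + 5), so F'(-8) = -36000.
Gradient descent moves in the -F' direction, i.e. x is increasing.
The nearest critical point in that direction is x = -5, where F'' = 840 > 0 (a local minimum). The iterate converges there.

-5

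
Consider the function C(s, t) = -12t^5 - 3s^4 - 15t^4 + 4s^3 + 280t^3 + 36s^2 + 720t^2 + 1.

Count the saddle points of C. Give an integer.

6

C separates as a function of s plus a function of t, so ∇C=0 decouples.
∂C/∂s = -12s(s - 3)(s + 2) = 0 at s ∈ {-2, 0, 3}; ∂C/∂t = -60t(t - 4)(t + 2)(t + 3) = 0 at t ∈ {-3, -2, 0, 4}.
The Hessian is diagonal: diag(C_ss, C_tt). Second derivatives: C_ss(-2)=-120, C_ss(0)=72, C_ss(3)=-180; C_tt(-3)=1260, C_tt(-2)=-720, C_tt(0)=1440, C_tt(4)=-10080.
Saddle points occur where the two diagonal entries have opposite signs: (-2, -3), (-2, 0), (0, -2), (0, 4), (3, -3), (3, 0). Count: 6.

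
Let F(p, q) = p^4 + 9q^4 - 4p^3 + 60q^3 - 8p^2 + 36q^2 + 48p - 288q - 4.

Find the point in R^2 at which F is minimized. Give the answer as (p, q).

(-2, 1)

F(p,q) separates as A(p) + B(q) − 4, so its minimum is min A + min B − 4.
A'(p) = 4(p - 3)(p - 2)(p + 2) vanishes at p ∈ {-2, 2, 3}; B'(q) = 36(q - 1)(q + 2)(q + 4) vanishes at q ∈ {-4, -2, 1}.
Local minima of A (where A''>0): A(-2)=-80, A(3)=45. Local minima of B: B(-4)=192, B(1)=-183.
So the global minimum of F is A(-2) + B(1) − 4 = -80 − 183 − 4 = -267, attained at (-2, 1).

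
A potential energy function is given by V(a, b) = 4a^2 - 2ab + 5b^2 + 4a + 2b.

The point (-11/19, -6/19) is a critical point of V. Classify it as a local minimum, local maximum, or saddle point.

The Hessian of V is constant: H = [[8, -2], [-2, 10]].
det(H) = 8·10 − (-2)² = 76.
det(H) > 0 and tr(H) = 18 > 0, so H is positive definite and the point is a local minimum.

local minimum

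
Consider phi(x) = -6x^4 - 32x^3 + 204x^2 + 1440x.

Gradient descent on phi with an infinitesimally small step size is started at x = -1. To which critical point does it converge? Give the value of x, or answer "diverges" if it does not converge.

phi'(x) = -24(x - 4)(x + 3)(x + 5), so phi'(-1) = 960.
Gradient descent moves in the -phi' direction, i.e. x is decreasing.
The nearest critical point in that direction is x = -3, where phi'' = 336 > 0 (a local minimum). The iterate converges there.

-3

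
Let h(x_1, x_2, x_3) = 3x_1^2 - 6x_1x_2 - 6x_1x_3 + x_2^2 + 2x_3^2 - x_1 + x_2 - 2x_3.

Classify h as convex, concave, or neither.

neither

h is quadratic, so its Hessian is the constant matrix H = [[6, -6, -6], [-6, 2, 0], [-6, 0, 4]].
Leading principal minors: 6, -24, -168.
Neither pattern holds ⇒ H is indefinite ⇒ neither convex nor concave.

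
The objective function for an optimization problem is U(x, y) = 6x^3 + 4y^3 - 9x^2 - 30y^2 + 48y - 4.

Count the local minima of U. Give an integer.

U separates as a function of x plus a function of y, so ∇U=0 decouples.
∂U/∂x = 18x(x - 1) = 0 at x ∈ {0, 1}; ∂U/∂y = 12(y - 4)(y - 1) = 0 at y ∈ {1, 4}.
The Hessian is diagonal: diag(U_xx, U_yy). Second derivatives: U_xx(0)=-18, U_xx(1)=18; U_yy(1)=-36, U_yy(4)=36.
Local minima occur where both diagonal entries positive: (1, 4). Count: 1.

1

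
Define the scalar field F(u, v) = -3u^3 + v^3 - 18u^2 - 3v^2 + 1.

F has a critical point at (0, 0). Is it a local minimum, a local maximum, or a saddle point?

The mixed partial ∂²F/∂u∂v is 0, so the Hessian at any point is diag(F_uu, F_vv) = diag(-18(u + 2), 6(v - 1)).
At (0, 0): H = diag(-36, -6).
Both eigenvalues are negative, so H is negative definite: a local maximum.

local maximum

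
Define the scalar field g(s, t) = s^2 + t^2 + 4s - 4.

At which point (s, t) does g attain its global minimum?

g(s,t) separates as P(s) + Q(t) − 4, so its minimum is min P + min Q − 4.
P'(s) = 2s + 4 vanishes at s ∈ {-2}; Q'(t) = 2t vanishes at t ∈ {0}.
Local minima of P (where P''>0): P(-2)=-4. Local minima of Q: Q(0)=0.
So the global minimum of g is P(-2) + Q(0) − 4 = -4 + 0 − 4 = -8, attained at (-2, 0).

(-2, 0)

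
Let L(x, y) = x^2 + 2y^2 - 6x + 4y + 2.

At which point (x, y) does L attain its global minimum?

(3, -1)

L(x,y) separates as P(x) + Q(y) + 2, so its minimum is min P + min Q + 2.
P'(x) = 2x - 6 vanishes at x ∈ {3}; Q'(y) = 4y + 4 vanishes at y ∈ {-1}.
Local minima of P (where P''>0): P(3)=-9. Local minima of Q: Q(-1)=-2.
So the global minimum of L is P(3) + Q(-1) + 2 = -9 − 2 + 2 = -9, attained at (3, -1).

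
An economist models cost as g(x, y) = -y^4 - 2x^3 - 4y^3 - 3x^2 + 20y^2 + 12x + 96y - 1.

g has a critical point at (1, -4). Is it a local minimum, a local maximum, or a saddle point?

local maximum

The mixed partial ∂²g/∂x∂y is 0, so the Hessian at any point is diag(g_xx, g_yy) = diag(-6(2x + 1), 4(-3y^2 - 6y + 10)).
At (1, -4): H = diag(-18, -56).
Both eigenvalues are negative, so H is negative definite: a local maximum.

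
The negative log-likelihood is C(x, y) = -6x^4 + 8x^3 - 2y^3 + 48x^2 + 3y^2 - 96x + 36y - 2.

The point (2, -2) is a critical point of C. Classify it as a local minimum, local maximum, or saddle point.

saddle point

The mixed partial ∂²C/∂x∂y is 0, so the Hessian at any point is diag(C_xx, C_yy) = diag(24(-3x^2 + 2x + 4), 6(-2y + 1)).
At (2, -2): H = diag(-96, 30).
The eigenvalues have opposite signs, so H is indefinite: a saddle point.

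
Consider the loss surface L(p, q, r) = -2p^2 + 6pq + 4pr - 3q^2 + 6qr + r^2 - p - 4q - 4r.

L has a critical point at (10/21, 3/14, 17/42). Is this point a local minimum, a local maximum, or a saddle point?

saddle point

The Hessian is constant: H = [[-4, 6, 4], [6, -6, 6], [4, 6, 2]].
Leading principal minors: Δ₁ = -4, Δ₂ = -12, Δ₃ = 504.
The minors fit neither the all-positive nor the alternating-sign pattern, so H is indefinite: a saddle point.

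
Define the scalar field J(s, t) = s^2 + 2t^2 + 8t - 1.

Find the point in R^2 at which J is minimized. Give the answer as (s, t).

J(s,t) separates as P(s) + Q(t) − 1, so its minimum is min P + min Q − 1.
P'(s) = 2s vanishes at s ∈ {0}; Q'(t) = 4(t + 2) vanishes at t ∈ {-2}.
Local minima of P (where P''>0): P(0)=0. Local minima of Q: Q(-2)=-8.
So the global minimum of J is P(0) + Q(-2) − 1 = 0 − 8 − 1 = -9, attained at (0, -2).

(0, -2)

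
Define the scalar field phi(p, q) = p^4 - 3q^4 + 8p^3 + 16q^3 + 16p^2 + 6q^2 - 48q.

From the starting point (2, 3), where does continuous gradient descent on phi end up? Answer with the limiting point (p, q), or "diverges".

phi is separable, so gradient descent decouples: p follows -∂phi/∂p, q follows -∂phi/∂q.
∂phi/∂p = 4p(p + 2)(p + 4); at p=2 this is 192, so p decreases.
∂phi/∂q = -12(q - 4)(q - 1)(q + 1); at q=3 this is 96, so q decreases.
p converges to its nearest critical value 0 (a local min of the p-part); q converges to 1. The iterate converges to (0, 1).

(0, 1)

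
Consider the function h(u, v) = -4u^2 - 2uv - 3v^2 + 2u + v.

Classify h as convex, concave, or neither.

h is quadratic, so its Hessian is the constant matrix H = [[-8, -2], [-2, -6]].
det(H) = 44, tr(H) = -14.
det(H) > 0 and tr(H) < 0, so H is negative definite everywhere: concave.

concave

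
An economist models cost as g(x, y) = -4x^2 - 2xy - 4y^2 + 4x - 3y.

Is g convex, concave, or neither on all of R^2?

g is quadratic, so its Hessian is the constant matrix H = [[-8, -2], [-2, -8]].
det(H) = 60, tr(H) = -16.
det(H) > 0 and tr(H) < 0, so H is negative definite everywhere: concave.

concave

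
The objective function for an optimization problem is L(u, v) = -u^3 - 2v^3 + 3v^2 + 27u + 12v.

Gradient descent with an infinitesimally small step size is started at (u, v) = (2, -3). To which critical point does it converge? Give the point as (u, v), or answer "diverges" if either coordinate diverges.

L is separable, so gradient descent decouples: u follows -∂L/∂u, v follows -∂L/∂v.
∂L/∂u = -3(u - 3)(u + 3); at u=2 this is 15, so u decreases.
∂L/∂v = -6(v - 2)(v + 1); at v=-3 this is -60, so v increases.
u converges to its nearest critical value -3 (a local min of the u-part); v converges to -1. The iterate converges to (-3, -1).

(-3, -1)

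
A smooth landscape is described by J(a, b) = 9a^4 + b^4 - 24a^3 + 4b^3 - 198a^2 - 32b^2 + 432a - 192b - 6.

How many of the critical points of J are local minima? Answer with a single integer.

4

J separates as a function of a plus a function of b, so ∇J=0 decouples.
∂J/∂a = 36(a - 4)(a - 1)(a + 3) = 0 at a ∈ {-3, 1, 4}; ∂J/∂b = 4(b - 4)(b + 3)(b + 4) = 0 at b ∈ {-4, -3, 4}.
The Hessian is diagonal: diag(J_aa, J_bb). Second derivatives: J_aa(-3)=1008, J_aa(1)=-432, J_aa(4)=756; J_bb(-4)=32, J_bb(-3)=-28, J_bb(4)=224.
Local minima occur where both diagonal entries positive: (-3, -4), (-3, 4), (4, -4), (4, 4). Count: 4.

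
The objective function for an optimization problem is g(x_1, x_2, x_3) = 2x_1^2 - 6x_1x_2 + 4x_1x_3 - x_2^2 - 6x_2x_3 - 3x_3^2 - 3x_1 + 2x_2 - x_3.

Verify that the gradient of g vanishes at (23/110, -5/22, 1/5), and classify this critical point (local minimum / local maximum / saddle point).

saddle point

∇g = (4x_1 - 6x_2 + 4x_3 - 3, -6x_1 - 2x_2 - 6x_3 + 2, 4x_1 - 6x_2 - 6x_3 - 1); substituting (23/110, -5/22, 1/5) gives ∇g = (0, 0, 0), so (23/110, -5/22, 1/5) is indeed a critical point.
The Hessian is constant: H = [[4, -6, 4], [-6, -2, -6], [4, -6, -6]].
Leading principal minors: Δ₁ = 4, Δ₂ = -44, Δ₃ = 440.
The minors fit neither the all-positive nor the alternating-sign pattern, so H is indefinite: a saddle point.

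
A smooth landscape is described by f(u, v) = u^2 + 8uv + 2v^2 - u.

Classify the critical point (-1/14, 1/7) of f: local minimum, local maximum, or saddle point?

saddle point

The Hessian of f is constant: H = [[2, 8], [8, 4]].
det(H) = 2·4 − 8² = -56.
Since det(H) < 0, H is indefinite and the critical point is a saddle point.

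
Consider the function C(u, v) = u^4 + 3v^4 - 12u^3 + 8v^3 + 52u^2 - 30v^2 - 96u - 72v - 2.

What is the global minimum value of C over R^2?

-218

C(u,v) separates as P(u) + Q(v) − 2, so its minimum is min P + min Q − 2.
P'(u) = 4(u - 4)(u - 3)(u - 2) vanishes at u ∈ {2, 3, 4}; Q'(v) = 12(v - 2)(v + 1)(v + 3) vanishes at v ∈ {-3, -1, 2}.
Local minima of P (where P''>0): P(2)=-64, P(4)=-64. Local minima of Q: Q(-3)=-27, Q(2)=-152.
So the global minimum of C is P(2) + Q(2) − 2 = -64 − 152 − 2 = -218, attained at (2, 2).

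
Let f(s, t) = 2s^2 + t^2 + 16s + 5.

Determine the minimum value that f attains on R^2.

-27

f(s,t) separates as P(s) + Q(t) + 5, so its minimum is min P + min Q + 5.
P'(s) = 4s + 16 vanishes at s ∈ {-4}; Q'(t) = 2t vanishes at t ∈ {0}.
Local minima of P (where P''>0): P(-4)=-32. Local minima of Q: Q(0)=0.
So the global minimum of f is P(-4) + Q(0) + 5 = -32 + 0 + 5 = -27, attained at (-4, 0).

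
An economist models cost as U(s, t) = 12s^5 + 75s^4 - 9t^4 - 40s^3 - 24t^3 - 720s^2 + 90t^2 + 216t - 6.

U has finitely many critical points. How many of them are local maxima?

U separates as a function of s plus a function of t, so ∇U=0 decouples.
∂U/∂s = 60s(s - 2)(s + 3)(s + 4) = 0 at s ∈ {-4, -3, 0, 2}; ∂U/∂t = -36(t - 2)(t + 1)(t + 3) = 0 at t ∈ {-3, -1, 2}.
The Hessian is diagonal: diag(U_ss, U_tt). Second derivatives: U_ss(-4)=-1440, U_ss(-3)=900, U_ss(0)=-1440, U_ss(2)=3600; U_tt(-3)=-360, U_tt(-1)=216, U_tt(2)=-540.
Local maxima occur where both diagonal entries negative: (-4, -3), (-4, 2), (0, -3), (0, 2). Count: 4.

4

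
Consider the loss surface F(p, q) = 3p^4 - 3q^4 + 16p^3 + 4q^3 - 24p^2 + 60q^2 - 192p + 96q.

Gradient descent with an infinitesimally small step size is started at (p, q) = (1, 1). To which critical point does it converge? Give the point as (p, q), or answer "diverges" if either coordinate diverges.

F is separable, so gradient descent decouples: p follows -∂F/∂p, q follows -∂F/∂q.
∂F/∂p = 12(p - 2)(p + 2)(p + 4); at p=1 this is -180, so p increases.
∂F/∂q = -12(q - 4)(q + 1)(q + 2); at q=1 this is 216, so q decreases.
p converges to its nearest critical value 2 (a local min of the p-part); q converges to -1. The iterate converges to (2, -1).

(2, -1)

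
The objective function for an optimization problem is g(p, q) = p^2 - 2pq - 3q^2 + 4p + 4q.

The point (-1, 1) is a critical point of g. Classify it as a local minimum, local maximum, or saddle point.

saddle point

The Hessian of g is constant: H = [[2, -2], [-2, -6]].
det(H) = 2·(-6) − (-2)² = -16.
Since det(H) < 0, H is indefinite and the critical point is a saddle point.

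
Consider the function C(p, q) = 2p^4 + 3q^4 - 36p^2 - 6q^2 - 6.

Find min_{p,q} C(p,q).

C(p,q) separates as A(p) + B(q) − 6, so its minimum is min A + min B − 6.
A'(p) = 8p(p - 3)(p + 3) vanishes at p ∈ {-3, 0, 3}; B'(q) = 12q(q - 1)(q + 1) vanishes at q ∈ {-1, 0, 1}.
Local minima of A (where A''>0): A(-3)=-162, A(3)=-162. Local minima of B: B(-1)=-3, B(1)=-3.
So the global minimum of C is A(-3) + B(-1) − 6 = -162 − 3 − 6 = -171, attained at (-3, -1).

-171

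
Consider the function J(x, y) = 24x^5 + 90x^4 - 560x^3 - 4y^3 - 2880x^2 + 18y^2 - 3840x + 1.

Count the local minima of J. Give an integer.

J separates as a function of x plus a function of y, so ∇J=0 decouples.
∂J/∂x = 120(x - 4)(x + 1)(x + 2)(x + 4) = 0 at x ∈ {-4, -2, -1, 4}; ∂J/∂y = -12y(y - 3) = 0 at y ∈ {0, 3}.
The Hessian is diagonal: diag(J_xx, J_yy). Second derivatives: J_xx(-4)=-5760, J_xx(-2)=1440, J_xx(-1)=-1800, J_xx(4)=28800; J_yy(0)=36, J_yy(3)=-36.
Local minima occur where both diagonal entries positive: (-2, 0), (4, 0). Count: 2.

2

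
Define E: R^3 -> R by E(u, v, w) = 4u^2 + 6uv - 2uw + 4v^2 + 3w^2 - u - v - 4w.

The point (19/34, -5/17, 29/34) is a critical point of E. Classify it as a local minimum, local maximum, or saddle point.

local minimum

The Hessian is constant: H = [[8, 6, -2], [6, 8, 0], [-2, 0, 6]].
Leading principal minors: Δ₁ = 8, Δ₂ = 28, Δ₃ = 136.
All leading minors are positive, so H is positive definite: a local minimum.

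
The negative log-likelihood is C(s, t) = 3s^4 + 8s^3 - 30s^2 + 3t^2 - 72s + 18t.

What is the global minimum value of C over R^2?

C(s,t) separates as P(s) + Q(t), so its minimum is min P + min Q.
P'(s) = 12(s - 2)(s + 1)(s + 3) vanishes at s ∈ {-3, -1, 2}; Q'(t) = 6(t + 3) vanishes at t ∈ {-3}.
Local minima of P (where P''>0): P(-3)=-27, P(2)=-152. Local minima of Q: Q(-3)=-27.
So the global minimum of C is P(2) + Q(-3) = -152 − 27 = -179, attained at (2, -3).

-179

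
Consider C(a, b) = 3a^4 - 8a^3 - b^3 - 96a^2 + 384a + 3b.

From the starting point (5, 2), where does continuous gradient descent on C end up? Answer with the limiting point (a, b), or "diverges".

C is separable, so gradient descent decouples: a follows -∂C/∂a, b follows -∂C/∂b.
∂C/∂a = 12(a - 4)(a - 2)(a + 4); at a=5 this is 324, so a decreases.
∂C/∂b = -3(b - 1)(b + 1); at b=2 this is -9, so b increases.
The b-coordinate has no critical point in that direction and runs off to infinity.

diverges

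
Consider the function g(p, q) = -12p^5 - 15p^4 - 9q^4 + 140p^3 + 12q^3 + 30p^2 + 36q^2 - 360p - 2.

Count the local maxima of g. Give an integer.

g separates as a function of p plus a function of q, so ∇g=0 decouples.
∂g/∂p = -60(p - 2)(p - 1)(p + 1)(p + 3) = 0 at p ∈ {-3, -1, 1, 2}; ∂g/∂q = -36q(q - 2)(q + 1) = 0 at q ∈ {-1, 0, 2}.
The Hessian is diagonal: diag(g_pp, g_qq). Second derivatives: g_pp(-3)=2400, g_pp(-1)=-720, g_pp(1)=480, g_pp(2)=-900; g_qq(-1)=-108, g_qq(0)=72, g_qq(2)=-216.
Local maxima occur where both diagonal entries negative: (-1, -1), (-1, 2), (2, -1), (2, 2). Count: 4.

4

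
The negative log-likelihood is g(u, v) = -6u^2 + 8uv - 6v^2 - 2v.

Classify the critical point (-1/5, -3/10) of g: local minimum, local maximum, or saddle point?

The Hessian of g is constant: H = [[-12, 8], [8, -12]].
det(H) = (-12)·(-12) − 8² = 80.
det(H) > 0 and tr(H) = -24 < 0, so H is negative definite and the point is a local maximum.

local maximum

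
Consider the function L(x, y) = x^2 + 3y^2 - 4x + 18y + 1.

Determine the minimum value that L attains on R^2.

L(x,y) separates as P(x) + Q(y) + 1, so its minimum is min P + min Q + 1.
P'(x) = 2x - 4 vanishes at x ∈ {2}; Q'(y) = 6y + 18 vanishes at y ∈ {-3}.
Local minima of P (where P''>0): P(2)=-4. Local minima of Q: Q(-3)=-27.
So the global minimum of L is P(2) + Q(-3) + 1 = -4 − 27 + 1 = -30, attained at (2, -3).

-30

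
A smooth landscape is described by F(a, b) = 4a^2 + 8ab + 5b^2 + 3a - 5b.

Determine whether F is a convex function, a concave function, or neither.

F is quadratic, so its Hessian is the constant matrix H = [[8, 8], [8, 10]].
det(H) = 16, tr(H) = 18.
det(H) > 0 and tr(H) > 0, so H is positive definite everywhere: convex.

convex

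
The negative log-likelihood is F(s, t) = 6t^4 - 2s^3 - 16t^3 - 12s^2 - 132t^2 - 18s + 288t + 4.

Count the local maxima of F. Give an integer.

1

F separates as a function of s plus a function of t, so ∇F=0 decouples.
∂F/∂s = -6(s + 1)(s + 3) = 0 at s ∈ {-3, -1}; ∂F/∂t = 24(t - 4)(t - 1)(t + 3) = 0 at t ∈ {-3, 1, 4}.
The Hessian is diagonal: diag(F_ss, F_tt). Second derivatives: F_ss(-3)=12, F_ss(-1)=-12; F_tt(-3)=672, F_tt(1)=-288, F_tt(4)=504.
Local maxima occur where both diagonal entries negative: (-1, 1). Count: 1.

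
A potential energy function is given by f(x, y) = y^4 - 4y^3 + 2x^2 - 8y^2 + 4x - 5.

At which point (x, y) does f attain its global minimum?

(-1, 4)

f(x,y) separates as P(x) + Q(y) − 5, so its minimum is min P + min Q − 5.
P'(x) = 4x + 4 vanishes at x ∈ {-1}; Q'(y) = 4y(y - 4)(y + 1) vanishes at y ∈ {-1, 0, 4}.
Local minima of P (where P''>0): P(-1)=-2. Local minima of Q: Q(-1)=-3, Q(4)=-128.
So the global minimum of f is P(-1) + Q(4) − 5 = -2 − 128 − 5 = -135, attained at (-1, 4).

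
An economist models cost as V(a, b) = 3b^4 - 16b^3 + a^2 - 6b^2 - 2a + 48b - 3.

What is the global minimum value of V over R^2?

-164

V(a,b) separates as P(a) + Q(b) − 3, so its minimum is min P + min Q − 3.
P'(a) = 2a - 2 vanishes at a ∈ {1}; Q'(b) = 12(b - 4)(b - 1)(b + 1) vanishes at b ∈ {-1, 1, 4}.
Local minima of P (where P''>0): P(1)=-1. Local minima of Q: Q(-1)=-35, Q(4)=-160.
So the global minimum of V is P(1) + Q(4) − 3 = -1 − 160 − 3 = -164, attained at (1, 4).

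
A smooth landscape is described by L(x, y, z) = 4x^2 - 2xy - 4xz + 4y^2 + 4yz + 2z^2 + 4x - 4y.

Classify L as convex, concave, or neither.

L is quadratic, so its Hessian is the constant matrix H = [[8, -2, -4], [-2, 8, 4], [-4, 4, 4]].
Leading principal minors: 8, 60, 48.
All positive ⇒ H ≻ 0 ⇒ convex.

convex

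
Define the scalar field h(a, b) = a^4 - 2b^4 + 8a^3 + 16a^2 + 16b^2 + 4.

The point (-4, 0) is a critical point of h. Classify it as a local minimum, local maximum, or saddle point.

The mixed partial ∂²h/∂a∂b is 0, so the Hessian at any point is diag(h_aa, h_bb) = diag(4(3a^2 + 12a + 8), 8(-3b^2 + 4)).
At (-4, 0): H = diag(32, 32).
Both eigenvalues are positive, so H is positive definite: a local minimum.

local minimum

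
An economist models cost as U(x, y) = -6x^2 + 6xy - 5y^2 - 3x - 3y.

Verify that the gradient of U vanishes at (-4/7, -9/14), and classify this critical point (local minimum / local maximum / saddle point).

∇U = (-12x + 6y - 3, 6x - 10y - 3); substituting (-4/7, -9/14) gives ∇U = (0, 0), so (-4/7, -9/14) is indeed a critical point.
The Hessian of U is constant: H = [[-12, 6], [6, -10]].
det(H) = (-12)·(-10) − 6² = 84.
det(H) > 0 and tr(H) = -22 < 0, so H is negative definite and the point is a local maximum.

local maximum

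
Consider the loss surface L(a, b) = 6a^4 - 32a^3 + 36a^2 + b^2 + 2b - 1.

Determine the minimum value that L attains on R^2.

L(a,b) separates as P(a) + Q(b) − 1, so its minimum is min P + min Q − 1.
P'(a) = 24a(a - 3)(a - 1) vanishes at a ∈ {0, 1, 3}; Q'(b) = 2b + 2 vanishes at b ∈ {-1}.
Local minima of P (where P''>0): P(0)=0, P(3)=-54. Local minima of Q: Q(-1)=-1.
So the global minimum of L is P(3) + Q(-1) − 1 = -54 − 1 − 1 = -56, attained at (3, -1).

-56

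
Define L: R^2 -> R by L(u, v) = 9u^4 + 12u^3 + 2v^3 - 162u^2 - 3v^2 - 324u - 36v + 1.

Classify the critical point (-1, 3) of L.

saddle point

The mixed partial ∂²L/∂u∂v is 0, so the Hessian at any point is diag(L_uu, L_vv) = diag(36(3u^2 + 2u - 9), 6(2v - 1)).
At (-1, 3): H = diag(-288, 30).
The eigenvalues have opposite signs, so H is indefinite: a saddle point.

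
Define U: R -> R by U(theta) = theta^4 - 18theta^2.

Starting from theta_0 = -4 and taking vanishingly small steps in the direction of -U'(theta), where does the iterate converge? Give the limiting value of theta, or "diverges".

U'(theta) = 4theta(theta - 3)(theta + 3), so U'(-4) = -112.
Gradient descent moves in the -U' direction, i.e. theta is increasing.
The nearest critical point in that direction is theta = -3, where U'' = 72 > 0 (a local minimum). The iterate converges there.

-3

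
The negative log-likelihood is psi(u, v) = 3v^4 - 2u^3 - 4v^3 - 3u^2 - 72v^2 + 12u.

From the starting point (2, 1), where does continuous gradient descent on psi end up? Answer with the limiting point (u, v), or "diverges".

diverges

psi is separable, so gradient descent decouples: u follows -∂psi/∂u, v follows -∂psi/∂v.
∂psi/∂u = -6(u - 1)(u + 2); at u=2 this is -24, so u increases.
∂psi/∂v = 12v(v - 4)(v + 3); at v=1 this is -144, so v increases.
The u-coordinate has no critical point in that direction and runs off to infinity.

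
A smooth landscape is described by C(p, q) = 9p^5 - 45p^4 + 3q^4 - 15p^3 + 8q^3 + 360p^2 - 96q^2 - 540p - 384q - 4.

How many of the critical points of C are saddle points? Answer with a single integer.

6

C separates as a function of p plus a function of q, so ∇C=0 decouples.
∂C/∂p = 45(p - 3)(p - 2)(p - 1)(p + 2) = 0 at p ∈ {-2, 1, 2, 3}; ∂C/∂q = 12(q - 4)(q + 2)(q + 4) = 0 at q ∈ {-4, -2, 4}.
The Hessian is diagonal: diag(C_pp, C_qq). Second derivatives: C_pp(-2)=-2700, C_pp(1)=270, C_pp(2)=-180, C_pp(3)=450; C_qq(-4)=192, C_qq(-2)=-144, C_qq(4)=576.
Saddle points occur where the two diagonal entries have opposite signs: (-2, -4), (-2, 4), (1, -2), (2, -4), (2, 4), (3, -2). Count: 6.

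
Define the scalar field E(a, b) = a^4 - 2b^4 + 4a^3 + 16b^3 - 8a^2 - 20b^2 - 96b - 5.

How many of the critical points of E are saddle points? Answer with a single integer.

5

E separates as a function of a plus a function of b, so ∇E=0 decouples.
∂E/∂a = 4a(a - 1)(a + 4) = 0 at a ∈ {-4, 0, 1}; ∂E/∂b = -8(b - 4)(b - 3)(b + 1) = 0 at b ∈ {-1, 3, 4}.
The Hessian is diagonal: diag(E_aa, E_bb). Second derivatives: E_aa(-4)=80, E_aa(0)=-16, E_aa(1)=20; E_bb(-1)=-160, E_bb(3)=32, E_bb(4)=-40.
Saddle points occur where the two diagonal entries have opposite signs: (-4, -1), (-4, 4), (0, 3), (1, -1), (1, 4). Count: 5.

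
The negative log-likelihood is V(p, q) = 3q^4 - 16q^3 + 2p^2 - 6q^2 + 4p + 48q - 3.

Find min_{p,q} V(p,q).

V(p,q) separates as A(p) + B(q) − 3, so its minimum is min A + min B − 3.
A'(p) = 4p + 4 vanishes at p ∈ {-1}; B'(q) = 12(q - 4)(q - 1)(q + 1) vanishes at q ∈ {-1, 1, 4}.
Local minima of A (where A''>0): A(-1)=-2. Local minima of B: B(-1)=-35, B(4)=-160.
So the global minimum of V is A(-1) + B(4) − 3 = -2 − 160 − 3 = -165, attained at (-1, 4).

-165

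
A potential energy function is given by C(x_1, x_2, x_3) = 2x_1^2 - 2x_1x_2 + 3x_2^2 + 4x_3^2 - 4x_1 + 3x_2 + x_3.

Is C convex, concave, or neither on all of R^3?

convex

C is quadratic, so its Hessian is the constant matrix H = [[4, -2, 0], [-2, 6, 0], [0, 0, 8]].
Leading principal minors: 4, 20, 160.
All positive ⇒ H ≻ 0 ⇒ convex.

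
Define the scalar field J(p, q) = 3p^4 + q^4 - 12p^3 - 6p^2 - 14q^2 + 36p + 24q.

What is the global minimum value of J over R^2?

J(p,q) separates as A(p) + B(q), so its minimum is min A + min B.
A'(p) = 12(p - 3)(p - 1)(p + 1) vanishes at p ∈ {-1, 1, 3}; B'(q) = 4(q - 2)(q - 1)(q + 3) vanishes at q ∈ {-3, 1, 2}.
Local minima of A (where A''>0): A(-1)=-27, A(3)=-27. Local minima of B: B(-3)=-117, B(2)=8.
So the global minimum of J is A(-1) + B(-3) = -27 − 117 = -144, attained at (-1, -3).

-144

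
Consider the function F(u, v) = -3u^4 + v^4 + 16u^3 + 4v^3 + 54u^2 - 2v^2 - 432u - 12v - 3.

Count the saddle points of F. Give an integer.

F separates as a function of u plus a function of v, so ∇F=0 decouples.
∂F/∂u = -12(u - 4)(u - 3)(u + 3) = 0 at u ∈ {-3, 3, 4}; ∂F/∂v = 4(v - 1)(v + 1)(v + 3) = 0 at v ∈ {-3, -1, 1}.
The Hessian is diagonal: diag(F_uu, F_vv). Second derivatives: F_uu(-3)=-504, F_uu(3)=72, F_uu(4)=-84; F_vv(-3)=32, F_vv(-1)=-16, F_vv(1)=32.
Saddle points occur where the two diagonal entries have opposite signs: (-3, -3), (-3, 1), (3, -1), (4, -3), (4, 1). Count: 5.

5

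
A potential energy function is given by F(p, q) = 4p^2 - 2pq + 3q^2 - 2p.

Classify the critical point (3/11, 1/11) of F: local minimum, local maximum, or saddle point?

The Hessian of F is constant: H = [[8, -2], [-2, 6]].
det(H) = 8·6 − (-2)² = 44.
det(H) > 0 and tr(H) = 14 > 0, so H is positive definite and the point is a local minimum.

local minimum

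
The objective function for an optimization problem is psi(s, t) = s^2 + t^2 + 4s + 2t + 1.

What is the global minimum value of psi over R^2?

psi(s,t) separates as P(s) + Q(t) + 1, so its minimum is min P + min Q + 1.
P'(s) = 2s + 4 vanishes at s ∈ {-2}; Q'(t) = 2(t + 1) vanishes at t ∈ {-1}.
Local minima of P (where P''>0): P(-2)=-4. Local minima of Q: Q(-1)=-1.
So the global minimum of psi is P(-2) + Q(-1) + 1 = -4 − 1 + 1 = -4, attained at (-2, -1).

-4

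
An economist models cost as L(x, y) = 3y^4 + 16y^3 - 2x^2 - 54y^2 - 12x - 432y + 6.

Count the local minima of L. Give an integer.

L separates as a function of x plus a function of y, so ∇L=0 decouples.
∂L/∂x = -4(x + 3) = 0 at x ∈ {-3}; ∂L/∂y = 12(y - 3)(y + 3)(y + 4) = 0 at y ∈ {-4, -3, 3}.
The Hessian is diagonal: diag(L_xx, L_yy). Second derivatives: L_xx(-3)=-4; L_yy(-4)=84, L_yy(-3)=-72, L_yy(3)=504.
Local minima occur where both diagonal entries positive: none. Count: 0.

0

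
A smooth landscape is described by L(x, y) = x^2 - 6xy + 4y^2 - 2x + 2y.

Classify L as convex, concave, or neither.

neither

L is quadratic, so its Hessian is the constant matrix H = [[2, -6], [-6, 8]].
det(H) = -20, tr(H) = 10.
det(H) < 0, so H is indefinite: neither convex nor concave.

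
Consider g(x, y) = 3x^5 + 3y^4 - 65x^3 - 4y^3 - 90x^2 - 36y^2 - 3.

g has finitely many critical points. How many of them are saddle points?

g separates as a function of x plus a function of y, so ∇g=0 decouples.
∂g/∂x = 15x(x - 4)(x + 1)(x + 3) = 0 at x ∈ {-3, -1, 0, 4}; ∂g/∂y = 12y(y - 3)(y + 2) = 0 at y ∈ {-2, 0, 3}.
The Hessian is diagonal: diag(g_xx, g_yy). Second derivatives: g_xx(-3)=-630, g_xx(-1)=150, g_xx(0)=-180, g_xx(4)=2100; g_yy(-2)=120, g_yy(0)=-72, g_yy(3)=180.
Saddle points occur where the two diagonal entries have opposite signs: (-3, -2), (-3, 3), (-1, 0), (0, -2), (0, 3), (4, 0). Count: 6.

6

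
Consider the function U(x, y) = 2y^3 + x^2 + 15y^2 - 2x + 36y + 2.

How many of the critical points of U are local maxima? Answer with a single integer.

0

U separates as a function of x plus a function of y, so ∇U=0 decouples.
∂U/∂x = 2(x - 1) = 0 at x ∈ {1}; ∂U/∂y = 6(y + 2)(y + 3) = 0 at y ∈ {-3, -2}.
The Hessian is diagonal: diag(U_xx, U_yy). Second derivatives: U_xx(1)=2; U_yy(-3)=-6, U_yy(-2)=6.
Local maxima occur where both diagonal entries negative: none. Count: 0.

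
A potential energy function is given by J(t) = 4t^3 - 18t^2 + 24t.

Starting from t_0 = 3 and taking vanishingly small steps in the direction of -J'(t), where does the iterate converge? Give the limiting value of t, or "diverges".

2

J'(t) = 12(t - 2)(t - 1), so J'(3) = 24.
Gradient descent moves in the -J' direction, i.e. t is decreasing.
The nearest critical point in that direction is t = 2, where J'' = 12 > 0 (a local minimum). The iterate converges there.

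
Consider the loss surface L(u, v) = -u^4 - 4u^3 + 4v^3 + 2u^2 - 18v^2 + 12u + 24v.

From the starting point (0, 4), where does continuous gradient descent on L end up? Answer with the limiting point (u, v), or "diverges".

L is separable, so gradient descent decouples: u follows -∂L/∂u, v follows -∂L/∂v.
∂L/∂u = -4(u - 1)(u + 1)(u + 3); at u=0 this is 12, so u decreases.
∂L/∂v = 12(v - 2)(v - 1); at v=4 this is 72, so v decreases.
u converges to its nearest critical value -1 (a local min of the u-part); v converges to 2. The iterate converges to (-1, 2).

(-1, 2)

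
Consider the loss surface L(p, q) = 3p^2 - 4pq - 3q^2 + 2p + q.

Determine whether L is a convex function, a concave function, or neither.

neither

L is quadratic, so its Hessian is the constant matrix H = [[6, -4], [-4, -6]].
det(H) = -52, tr(H) = 0.
det(H) < 0, so H is indefinite: neither convex nor concave.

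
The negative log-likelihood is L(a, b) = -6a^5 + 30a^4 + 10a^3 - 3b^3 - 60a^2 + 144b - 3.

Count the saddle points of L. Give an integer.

L separates as a function of a plus a function of b, so ∇L=0 decouples.
∂L/∂a = -30a(a - 4)(a - 1)(a + 1) = 0 at a ∈ {-1, 0, 1, 4}; ∂L/∂b = -9(b - 4)(b + 4) = 0 at b ∈ {-4, 4}.
The Hessian is diagonal: diag(L_aa, L_bb). Second derivatives: L_aa(-1)=300, L_aa(0)=-120, L_aa(1)=180, L_aa(4)=-1800; L_bb(-4)=72, L_bb(4)=-72.
Saddle points occur where the two diagonal entries have opposite signs: (-1, 4), (0, -4), (1, 4), (4, -4). Count: 4.

4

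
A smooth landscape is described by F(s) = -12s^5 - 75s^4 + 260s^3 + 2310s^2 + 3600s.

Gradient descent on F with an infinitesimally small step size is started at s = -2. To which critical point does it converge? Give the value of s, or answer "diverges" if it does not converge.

F'(s) = -60(s - 4)(s + 1)(s + 3)(s + 5), so F'(-2) = -1080.
Gradient descent moves in the -F' direction, i.e. s is increasing.
The nearest critical point in that direction is s = -1, where F'' = 2400 > 0 (a local minimum). The iterate converges there.

-1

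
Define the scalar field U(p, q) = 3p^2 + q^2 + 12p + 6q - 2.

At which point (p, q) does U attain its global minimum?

(-2, -3)

U(p,q) separates as A(p) + B(q) − 2, so its minimum is min A + min B − 2.
A'(p) = 6p + 12 vanishes at p ∈ {-2}; B'(q) = 2q + 6 vanishes at q ∈ {-3}.
Local minima of A (where A''>0): A(-2)=-12. Local minima of B: B(-3)=-9.
So the global minimum of U is A(-2) + B(-3) − 2 = -12 − 9 − 2 = -23, attained at (-2, -3).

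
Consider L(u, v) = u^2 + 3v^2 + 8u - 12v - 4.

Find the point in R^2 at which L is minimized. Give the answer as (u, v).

L(u,v) separates as P(u) + Q(v) − 4, so its minimum is min P + min Q − 4.
P'(u) = 2u + 8 vanishes at u ∈ {-4}; Q'(v) = 6v - 12 vanishes at v ∈ {2}.
Local minima of P (where P''>0): P(-4)=-16. Local minima of Q: Q(2)=-12.
So the global minimum of L is P(-4) + Q(2) − 4 = -16 − 12 − 4 = -32, attained at (-4, 2).

(-4, 2)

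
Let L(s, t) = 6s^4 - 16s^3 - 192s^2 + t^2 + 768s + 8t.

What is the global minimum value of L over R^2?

L(s,t) separates as P(s) + Q(t), so its minimum is min P + min Q.
P'(s) = 24(s - 4)(s - 2)(s + 4) vanishes at s ∈ {-4, 2, 4}; Q'(t) = 2(t + 4) vanishes at t ∈ {-4}.
Local minima of P (where P''>0): P(-4)=-3584, P(4)=512. Local minima of Q: Q(-4)=-16.
So the global minimum of L is P(-4) + Q(-4) = -3584 − 16 = -3600, attained at (-4, -4).

-3600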